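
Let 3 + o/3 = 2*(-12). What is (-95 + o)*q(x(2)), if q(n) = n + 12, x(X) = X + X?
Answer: -2816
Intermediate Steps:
x(X) = 2*X
o = -81 (o = -9 + 3*(2*(-12)) = -9 + 3*(-24) = -9 - 72 = -81)
q(n) = 12 + n
(-95 + o)*q(x(2)) = (-95 - 81)*(12 + 2*2) = -176*(12 + 4) = -176*16 = -2816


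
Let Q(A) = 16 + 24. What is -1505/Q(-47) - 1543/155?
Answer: -58999/1240 ≈ -47.580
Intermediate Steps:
Q(A) = 40
-1505/Q(-47) - 1543/155 = -1505/40 - 1543/155 = -1505*1/40 - 1543*1/155 = -301/8 - 1543/155 = -58999/1240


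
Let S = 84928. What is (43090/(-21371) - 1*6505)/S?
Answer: -139061445/1814996288 ≈ -0.076618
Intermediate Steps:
(43090/(-21371) - 1*6505)/S = (43090/(-21371) - 1*6505)/84928 = (43090*(-1/21371) - 6505)*(1/84928) = (-43090/21371 - 6505)*(1/84928) = -139061445/21371*1/84928 = -139061445/1814996288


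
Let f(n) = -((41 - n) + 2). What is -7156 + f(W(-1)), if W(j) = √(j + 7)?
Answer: -7199 + √6 ≈ -7196.5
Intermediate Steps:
W(j) = √(7 + j)
f(n) = -43 + n (f(n) = -(43 - n) = -43 + n)
-7156 + f(W(-1)) = -7156 + (-43 + √(7 - 1)) = -7156 + (-43 + √6) = -7199 + √6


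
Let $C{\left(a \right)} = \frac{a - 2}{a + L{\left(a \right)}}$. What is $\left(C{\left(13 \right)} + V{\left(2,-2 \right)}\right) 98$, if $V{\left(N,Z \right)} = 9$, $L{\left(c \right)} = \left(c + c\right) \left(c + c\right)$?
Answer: $\frac{608776}{689} \approx 883.56$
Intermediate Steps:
$L{\left(c \right)} = 4 c^{2}$ ($L{\left(c \right)} = 2 c 2 c = 4 c^{2}$)
$C{\left(a \right)} = \frac{-2 + a}{a + 4 a^{2}}$ ($C{\left(a \right)} = \frac{a - 2}{a + 4 a^{2}} = \frac{-2 + a}{a + 4 a^{2}}$)
$\left(C{\left(13 \right)} + V{\left(2,-2 \right)}\right) 98 = \left(\frac{-2 + 13}{13 \left(1 + 4 \cdot 13\right)} + 9\right) 98 = \left(\frac{1}{13} \frac{1}{1 + 52} \cdot 11 + 9\right) 98 = \left(\frac{1}{13} \cdot \frac{1}{53} \cdot 11 + 9\right) 98 = \left(\frac{11}{689} + 9\right) 98 = \frac{6212}{689} \cdot 98 = \frac{608776}{689}$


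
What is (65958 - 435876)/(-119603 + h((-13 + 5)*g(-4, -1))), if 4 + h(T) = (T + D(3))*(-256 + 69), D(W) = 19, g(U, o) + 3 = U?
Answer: 20551/7424 ≈ 2.7682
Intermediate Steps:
g(U, o) = -3 + U
h(T) = -3557 - 187*T (h(T) = -4 + (T + 19)*(-256 + 69) = -4 + (19 + T)*(-187) = -4 + (-3553 - 187*T) = -3557 - 187*T)
(65958 - 435876)/(-119603 + h((-13 + 5)*g(-4, -1))) = (65958 - 435876)/(-119603 + (-3557 - 187*(-13 + 5)*(-3 - 4))) = -369918/(-119603 + (-3557 - (-1496)*(-7))) = -369918/(-119603 + (-3557 - 187*56)) = -369918/(-119603 + (-3557 - 10472)) = -369918/(-119603 - 14029) = -369918/(-133632) = -369918*(-1/133632) = 20551/7424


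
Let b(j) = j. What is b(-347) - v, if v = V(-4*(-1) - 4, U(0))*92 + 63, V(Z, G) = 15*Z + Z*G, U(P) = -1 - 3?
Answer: -410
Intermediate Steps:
U(P) = -4
V(Z, G) = 15*Z + G*Z
v = 63 (v = ((-4*(-1) - 4)*(15 - 4))*92 + 63 = ((4 - 4)*11)*92 + 63 = (0*11)*92 + 63 = 0*92 + 63 = 0 + 63 = 63)
b(-347) - v = -347 - 1*63 = -347 - 63 = -410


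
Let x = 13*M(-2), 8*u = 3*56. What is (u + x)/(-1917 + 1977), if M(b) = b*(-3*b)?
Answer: -9/4 ≈ -2.2500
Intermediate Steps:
M(b) = -3*b²
u = 21 (u = (3*56)/8 = (⅛)*168 = 21)
x = -156 (x = 13*(-3*(-2)²) = 13*(-3*4) = 13*(-12) = -156)
(u + x)/(-1917 + 1977) = (21 - 156)/(-1917 + 1977) = -135/60 = -135*1/60 = -9/4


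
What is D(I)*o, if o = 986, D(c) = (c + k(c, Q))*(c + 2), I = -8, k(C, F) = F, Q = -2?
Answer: 59160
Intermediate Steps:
D(c) = (-2 + c)*(2 + c) (D(c) = (c - 2)*(c + 2) = (-2 + c)*(2 + c))
D(I)*o = (-4 + (-8)²)*986 = (-4 + 64)*986 = 60*986 = 59160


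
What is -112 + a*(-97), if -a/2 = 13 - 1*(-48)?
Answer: 11722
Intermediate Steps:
a = -122 (a = -2*(13 - 1*(-48)) = -2*(13 + 48) = -2*61 = -122)
-112 + a*(-97) = -112 - 122*(-97) = -112 + 11834 = 11722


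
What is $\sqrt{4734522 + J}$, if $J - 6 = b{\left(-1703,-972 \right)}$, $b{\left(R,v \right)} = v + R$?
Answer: $\sqrt{4731853} \approx 2175.3$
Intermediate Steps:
$b{\left(R,v \right)} = R + v$
$J = -2669$ ($J = 6 - 2675 = -2669$)
$\sqrt{4734522 + J} = \sqrt{4734522 - 2669} = \sqrt{4731853}$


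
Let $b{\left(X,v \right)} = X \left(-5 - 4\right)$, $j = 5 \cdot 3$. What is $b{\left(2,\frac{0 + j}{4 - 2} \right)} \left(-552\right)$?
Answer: $9936$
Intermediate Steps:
$j = 15$
$b{\left(X,v \right)} = - 9 X$ ($b{\left(X,v \right)} = X \left(-9\right) = - 9 X$)
$b{\left(2,\frac{0 + j}{4 - 2} \right)} \left(-552\right) = \left(-9\right) 2 \left(-552\right) = \left(-18\right) \left(-552\right) = 9936$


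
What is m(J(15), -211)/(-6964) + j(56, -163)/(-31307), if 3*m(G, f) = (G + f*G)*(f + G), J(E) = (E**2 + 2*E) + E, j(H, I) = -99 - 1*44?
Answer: 8727857888/54505487 ≈ 160.13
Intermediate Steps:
j(H, I) = -143 (j(H, I) = -99 - 44 = -143)
J(E) = E**2 + 3*E
m(G, f) = (G + f)*(G + G*f)/3 (m(G, f) = ((G + f*G)*(f + G))/3 = ((G + G*f)*(G + f))/3 = ((G + f)*(G + G*f))/3 = (G + f)*(G + G*f)/3)
m(J(15), -211)/(-6964) + j(56, -163)/(-31307) = ((15*(3 + 15))*(15*(3 + 15) - 211 + (-211)**2 + (15*(3 + 15))*(-211))/3)/(-6964) - 143/(-31307) = ((15*18)*(15*18 - 211 + 44521 + (15*18)*(-211))/3)*(-1/6964) - 143*(-1/31307) = ((1/3)*270*(270 - 211 + 44521 + 270*(-211)))*(-1/6964) + 143/31307 = ((1/3)*270*(270 - 211 + 44521 - 56970))*(-1/6964) + 143/31307 = ((1/3)*270*(-12390))*(-1/6964) + 143/31307 = -1115100*(-1/6964) + 143/31307 = 278775/1741 + 143/31307 = 8727857888/54505487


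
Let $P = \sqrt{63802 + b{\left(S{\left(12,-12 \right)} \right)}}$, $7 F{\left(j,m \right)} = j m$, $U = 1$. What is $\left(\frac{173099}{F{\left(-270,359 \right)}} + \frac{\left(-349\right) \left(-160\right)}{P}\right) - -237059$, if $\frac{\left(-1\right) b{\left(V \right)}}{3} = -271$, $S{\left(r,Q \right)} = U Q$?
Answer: $\frac{22976917177}{96930} + \frac{11168 \sqrt{64615}}{12923} \approx 2.3727 \cdot 10^{5}$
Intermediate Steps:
$F{\left(j,m \right)} = \frac{j m}{7}$
$S{\left(r,Q \right)} = Q$ ($S{\left(r,Q \right)} = 1 Q = Q$)
$b{\left(V \right)} = 813$ ($b{\left(V \right)} = \left(-3\right) \left(-271\right) = 813$)
$P = \sqrt{64615}$ ($P = \sqrt{63802 + 813} = \sqrt{64615} \approx 254.19$)
$\left(\frac{173099}{F{\left(-270,359 \right)}} + \frac{\left(-349\right) \left(-160\right)}{P}\right) - -237059 = \left(\frac{173099}{\frac{1}{7} \left(-270\right) 359} + \frac{\left(-349\right) \left(-160\right)}{\sqrt{64615}}\right) - -237059 = \left(\frac{173099}{- \frac{96930}{7}} + 55840 \frac{\sqrt{64615}}{64615}\right) + 237059 = \left(173099 \left(- \frac{7}{96930}\right) + \frac{11168 \sqrt{64615}}{12923}\right) + 237059 = \left(- \frac{1211693}{96930} + \frac{11168 \sqrt{64615}}{12923}\right) + 237059 = \frac{22976917177}{96930} + \frac{11168 \sqrt{64615}}{12923}$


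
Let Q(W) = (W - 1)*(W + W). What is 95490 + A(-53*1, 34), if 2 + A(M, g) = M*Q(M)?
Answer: -207884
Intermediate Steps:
Q(W) = 2*W*(-1 + W) (Q(W) = (-1 + W)*(2*W) = 2*W*(-1 + W))
A(M, g) = -2 + 2*M²*(-1 + M) (A(M, g) = -2 + M*(2*M*(-1 + M)) = -2 + 2*M²*(-1 + M))
95490 + A(-53*1, 34) = 95490 + (-2 + 2*(-53*1)²*(-1 - 53*1)) = 95490 + (-2 + 2*(-53)²*(-1 - 53)) = 95490 + (-2 + 2*2809*(-54)) = 95490 + (-2 - 303372) = 95490 - 303374 = -207884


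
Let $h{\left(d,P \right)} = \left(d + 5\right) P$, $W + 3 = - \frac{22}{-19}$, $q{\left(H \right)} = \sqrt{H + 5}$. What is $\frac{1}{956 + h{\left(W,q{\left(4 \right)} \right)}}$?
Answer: $\frac{19}{18344} \approx 0.0010358$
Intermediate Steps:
$q{\left(H \right)} = \sqrt{5 + H}$
$W = - \frac{35}{19}$ ($W = -3 - \frac{22}{-19} = -3 - - \frac{22}{19} = -3 + \frac{22}{19} = - \frac{35}{19} \approx -1.8421$)
$h{\left(d,P \right)} = P \left(5 + d\right)$ ($h{\left(d,P \right)} = \left(5 + d\right) P = P \left(5 + d\right)$)
$\frac{1}{956 + h{\left(W,q{\left(4 \right)} \right)}} = \frac{1}{956 + \sqrt{5 + 4} \left(5 - \frac{35}{19}\right)} = \frac{1}{956 + \sqrt{9} \cdot \frac{60}{19}} = \frac{1}{956 + 3 \cdot \frac{60}{19}} = \frac{1}{956 + \frac{180}{19}} = \frac{1}{\frac{18344}{19}} = \frac{19}{18344}$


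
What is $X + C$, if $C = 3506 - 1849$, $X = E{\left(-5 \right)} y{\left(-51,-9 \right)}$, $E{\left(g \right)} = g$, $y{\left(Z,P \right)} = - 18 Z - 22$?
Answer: $-2823$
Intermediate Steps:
$y{\left(Z,P \right)} = -22 - 18 Z$
$X = -4480$ ($X = - 5 \left(-22 - -918\right) = - 5 \left(-22 + 918\right) = \left(-5\right) 896 = -4480$)
$C = 1657$ ($C = 3506 - 1849 = 1657$)
$X + C = -4480 + 1657 = -2823$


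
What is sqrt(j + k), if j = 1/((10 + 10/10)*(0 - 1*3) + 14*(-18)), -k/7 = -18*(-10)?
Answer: I*sqrt(102343785)/285 ≈ 35.497*I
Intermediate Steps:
k = -1260 (k = -(-126)*(-10) = -7*180 = -1260)
j = -1/285 (j = 1/((10 + 10*(1/10))*(0 - 3) - 252) = 1/((10 + 1)*(-3) - 252) = 1/(11*(-3) - 252) = 1/(-33 - 252) = 1/(-285) = -1/285 ≈ -0.0035088)
sqrt(j + k) = sqrt(-1/285 - 1260) = sqrt(-359101/285) = I*sqrt(102343785)/285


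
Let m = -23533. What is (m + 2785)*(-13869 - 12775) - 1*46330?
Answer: 552763382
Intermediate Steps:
(m + 2785)*(-13869 - 12775) - 1*46330 = (-23533 + 2785)*(-13869 - 12775) - 1*46330 = -20748*(-26644) - 46330 = 552809712 - 46330 = 552763382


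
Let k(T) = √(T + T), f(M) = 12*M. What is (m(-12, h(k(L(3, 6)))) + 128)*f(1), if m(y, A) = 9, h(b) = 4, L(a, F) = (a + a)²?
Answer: 1644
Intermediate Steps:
L(a, F) = 4*a² (L(a, F) = (2*a)² = 4*a²)
k(T) = √2*√T (k(T) = √(2*T) = √2*√T)
(m(-12, h(k(L(3, 6)))) + 128)*f(1) = (9 + 128)*(12*1) = 137*12 = 1644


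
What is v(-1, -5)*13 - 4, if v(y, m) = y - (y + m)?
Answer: 61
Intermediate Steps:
v(y, m) = -m (v(y, m) = y - (m + y) = y + (-m - y) = -m)
v(-1, -5)*13 - 4 = -1*(-5)*13 - 4 = 5*13 - 4 = 65 - 4 = 61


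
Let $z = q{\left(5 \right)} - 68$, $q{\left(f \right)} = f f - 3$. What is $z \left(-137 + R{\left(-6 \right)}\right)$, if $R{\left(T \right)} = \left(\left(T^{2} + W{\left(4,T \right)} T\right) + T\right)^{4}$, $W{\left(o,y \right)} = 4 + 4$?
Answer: $-4822594$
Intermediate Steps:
$W{\left(o,y \right)} = 8$
$q{\left(f \right)} = -3 + f^{2}$ ($q{\left(f \right)} = f^{2} - 3 = -3 + f^{2}$)
$R{\left(T \right)} = \left(T^{2} + 9 T\right)^{4}$ ($R{\left(T \right)} = \left(\left(T^{2} + 8 T\right) + T\right)^{4} = \left(T^{2} + 9 T\right)^{4}$)
$z = -46$ ($z = \left(-3 + 5^{2}\right) - 68 = \left(-3 + 25\right) - 68 = 22 - 68 = -46$)
$z \left(-137 + R{\left(-6 \right)}\right) = - 46 \left(-137 + \left(-6\right)^{4} \left(9 - 6\right)^{4}\right) = - 46 \left(-137 + 1296 \cdot 3^{4}\right) = - 46 \left(-137 + 1296 \cdot 81\right) = - 46 \left(-137 + 104976\right) = \left(-46\right) 104839 = -4822594$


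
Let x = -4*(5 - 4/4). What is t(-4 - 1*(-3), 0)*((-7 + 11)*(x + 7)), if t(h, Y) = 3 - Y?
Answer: -108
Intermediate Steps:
x = -16 (x = -4*(5 - 4*1/4) = -4*(5 - 1) = -4*4 = -16)
t(-4 - 1*(-3), 0)*((-7 + 11)*(x + 7)) = (3 - 1*0)*((-7 + 11)*(-16 + 7)) = (3 + 0)*(4*(-9)) = 3*(-36) = -108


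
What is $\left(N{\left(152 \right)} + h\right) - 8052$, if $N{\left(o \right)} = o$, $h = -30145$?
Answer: $-38045$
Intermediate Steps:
$\left(N{\left(152 \right)} + h\right) - 8052 = \left(152 - 30145\right) - 8052 = -29993 - 8052 = -38045$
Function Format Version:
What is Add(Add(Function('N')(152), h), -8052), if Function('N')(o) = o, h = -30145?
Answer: -38045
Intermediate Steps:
Add(Add(Function('N')(152), h), -8052) = Add(Add(152, -30145), -8052) = Add(-29993, -8052) = -38045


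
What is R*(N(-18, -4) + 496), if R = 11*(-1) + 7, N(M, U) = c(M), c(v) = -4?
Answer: -1968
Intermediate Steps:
N(M, U) = -4
R = -4 (R = -11 + 7 = -4)
R*(N(-18, -4) + 496) = -4*(-4 + 496) = -4*492 = -1968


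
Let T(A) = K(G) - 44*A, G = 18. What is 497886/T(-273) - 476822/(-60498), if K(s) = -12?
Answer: 2986914269/60498000 ≈ 49.372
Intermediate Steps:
T(A) = -12 - 44*A
497886/T(-273) - 476822/(-60498) = 497886/(-12 - 44*(-273)) - 476822/(-60498) = 497886/(-12 + 12012) - 476822*(-1/60498) = 497886/12000 + 238411/30249 = 497886*(1/12000) + 238411/30249 = 82981/2000 + 238411/30249 = 2986914269/60498000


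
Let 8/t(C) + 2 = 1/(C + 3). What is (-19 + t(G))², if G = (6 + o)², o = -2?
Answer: 731025/1369 ≈ 533.98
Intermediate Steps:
G = 16 (G = (6 - 2)² = 4² = 16)
t(C) = 8/(-2 + 1/(3 + C)) (t(C) = 8/(-2 + 1/(C + 3)) = 8/(-2 + 1/(3 + C)))
(-19 + t(G))² = (-19 + 8*(-3 - 1*16)/(5 + 2*16))² = (-19 + 8*(-3 - 16)/(5 + 32))² = (-19 + 8*(-19)/37)² = (-19 + 8*(1/37)*(-19))² = (-19 - 152/37)² = (-855/37)² = 731025/1369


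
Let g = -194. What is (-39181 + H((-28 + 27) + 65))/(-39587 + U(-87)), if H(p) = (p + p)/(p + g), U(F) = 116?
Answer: 848943/855205 ≈ 0.99268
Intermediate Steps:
H(p) = 2*p/(-194 + p) (H(p) = (p + p)/(p - 194) = (2*p)/(-194 + p) = 2*p/(-194 + p))
(-39181 + H((-28 + 27) + 65))/(-39587 + U(-87)) = (-39181 + 2*((-28 + 27) + 65)/(-194 + ((-28 + 27) + 65)))/(-39587 + 116) = (-39181 + 2*(-1 + 65)/(-194 + (-1 + 65)))/(-39471) = (-39181 + 2*64/(-194 + 64))*(-1/39471) = (-39181 + 2*64/(-130))*(-1/39471) = (-39181 + 2*64*(-1/130))*(-1/39471) = (-39181 - 64/65)*(-1/39471) = -2546829/65*(-1/39471) = 848943/855205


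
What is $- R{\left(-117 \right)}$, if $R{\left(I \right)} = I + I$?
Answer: $234$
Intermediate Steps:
$R{\left(I \right)} = 2 I$
$- R{\left(-117 \right)} = - 2 \left(-117\right) = \left(-1\right) \left(-234\right) = 234$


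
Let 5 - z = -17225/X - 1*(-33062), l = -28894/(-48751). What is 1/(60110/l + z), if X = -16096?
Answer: 232538912/15896753501721 ≈ 1.4628e-5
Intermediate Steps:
l = 28894/48751 (l = -28894*(-1/48751) = 28894/48751 ≈ 0.59269)
z = -532102697/16096 (z = 5 - (-17225/(-16096) - 1*(-33062)) = 5 - (-17225*(-1/16096) + 33062) = 5 - (17225/16096 + 33062) = 5 - 1*532183177/16096 = 5 - 532183177/16096 = -532102697/16096 ≈ -33058.)
1/(60110/l + z) = 1/(60110/(28894/48751) - 532102697/16096) = 1/(60110*(48751/28894) - 532102697/16096) = 1/(1465211305/14447 - 532102697/16096) = 1/(15896753501721/232538912) = 232538912/15896753501721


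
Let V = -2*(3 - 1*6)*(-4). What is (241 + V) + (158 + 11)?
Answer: 386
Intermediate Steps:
V = -24 (V = -2*(3 - 6)*(-4) = -2*(-3)*(-4) = 6*(-4) = -24)
(241 + V) + (158 + 11) = (241 - 24) + (158 + 11) = 217 + 169 = 386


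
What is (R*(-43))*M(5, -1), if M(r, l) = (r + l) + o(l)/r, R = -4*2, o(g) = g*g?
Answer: 7224/5 ≈ 1444.8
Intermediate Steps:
o(g) = g²
R = -8
M(r, l) = l + r + l²/r (M(r, l) = (r + l) + l²/r = (l + r) + l²/r = l + r + l²/r)
(R*(-43))*M(5, -1) = (-8*(-43))*(-1 + 5 + (-1)²/5) = 344*(-1 + 5 + 1*(⅕)) = 344*(-1 + 5 + ⅕) = 344*(21/5) = 7224/5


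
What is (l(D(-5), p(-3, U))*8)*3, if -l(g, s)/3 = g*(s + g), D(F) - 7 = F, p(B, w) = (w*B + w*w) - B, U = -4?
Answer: -4752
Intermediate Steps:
p(B, w) = w**2 - B + B*w (p(B, w) = (B*w + w**2) - B = (w**2 + B*w) - B = w**2 - B + B*w)
D(F) = 7 + F
l(g, s) = -3*g*(g + s) (l(g, s) = -3*g*(s + g) = -3*g*(g + s))
(l(D(-5), p(-3, U))*8)*3 = (-3*(7 - 5)*((7 - 5) + ((-4)**2 - 1*(-3) - 3*(-4)))*8)*3 = (-3*2*(2 + (16 + 3 + 12))*8)*3 = (-3*2*(2 + 31)*8)*3 = (-3*2*33*8)*3 = -198*8*3 = -1584*3 = -4752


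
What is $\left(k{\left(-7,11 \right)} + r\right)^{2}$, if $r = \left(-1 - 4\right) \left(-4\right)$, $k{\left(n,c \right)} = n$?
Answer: $169$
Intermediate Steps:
$r = 20$ ($r = \left(-5\right) \left(-4\right) = 20$)
$\left(k{\left(-7,11 \right)} + r\right)^{2} = \left(-7 + 20\right)^{2} = 13^{2} = 169$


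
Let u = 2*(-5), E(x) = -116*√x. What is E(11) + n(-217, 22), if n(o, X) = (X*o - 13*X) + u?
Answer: -5070 - 116*√11 ≈ -5454.7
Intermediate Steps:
u = -10
n(o, X) = -10 - 13*X + X*o (n(o, X) = (X*o - 13*X) - 10 = (-13*X + X*o) - 10 = -10 - 13*X + X*o)
E(11) + n(-217, 22) = -116*√11 + (-10 - 13*22 + 22*(-217)) = -116*√11 + (-10 - 286 - 4774) = -116*√11 - 5070 = -5070 - 116*√11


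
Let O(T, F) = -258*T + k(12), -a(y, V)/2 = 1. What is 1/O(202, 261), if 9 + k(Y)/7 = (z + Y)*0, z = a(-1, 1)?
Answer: -1/52179 ≈ -1.9165e-5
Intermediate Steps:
a(y, V) = -2 (a(y, V) = -2*1 = -2)
z = -2
k(Y) = -63 (k(Y) = -63 + 7*((-2 + Y)*0) = -63 + 7*0 = -63 + 0 = -63)
O(T, F) = -63 - 258*T (O(T, F) = -258*T - 63 = -63 - 258*T)
1/O(202, 261) = 1/(-63 - 258*202) = 1/(-63 - 52116) = 1/(-52179) = -1/52179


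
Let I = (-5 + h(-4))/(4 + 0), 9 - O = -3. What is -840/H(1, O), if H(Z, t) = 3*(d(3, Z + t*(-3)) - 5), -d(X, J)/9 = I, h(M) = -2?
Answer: -1120/43 ≈ -26.047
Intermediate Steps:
O = 12 (O = 9 - 1*(-3) = 9 + 3 = 12)
I = -7/4 (I = (-5 - 2)/(4 + 0) = -7/4 ≈ -1.7500)
d(X, J) = 63/4 (d(X, J) = -9*(-7/4) = 63/4)
H(Z, t) = 129/4 (H(Z, t) = 3*(63/4 - 5) = 3*(43/4) = 129/4)
-840/H(1, O) = -840/129/4 = -840*4/129 = -1120/43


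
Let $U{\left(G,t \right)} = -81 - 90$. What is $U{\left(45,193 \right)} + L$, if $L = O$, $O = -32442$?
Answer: $-32613$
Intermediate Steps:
$U{\left(G,t \right)} = -171$
$L = -32442$
$U{\left(45,193 \right)} + L = -171 - 32442 = -32613$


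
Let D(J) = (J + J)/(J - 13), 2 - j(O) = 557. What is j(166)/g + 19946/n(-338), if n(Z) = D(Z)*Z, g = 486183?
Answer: -43639953311/1424192068 ≈ -30.642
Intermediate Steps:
j(O) = -555 (j(O) = 2 - 1*557 = 2 - 557 = -555)
D(J) = 2*J/(-13 + J) (D(J) = (2*J)/(-13 + J) = 2*J/(-13 + J))
n(Z) = 2*Z²/(-13 + Z) (n(Z) = (2*Z/(-13 + Z))*Z = 2*Z²/(-13 + Z))
j(166)/g + 19946/n(-338) = -555/486183 + 19946/((2*(-338)²/(-13 - 338))) = -555*1/486183 + 19946/((2*114244/(-351))) = -185/162061 + 19946/((2*114244*(-1/351))) = -185/162061 + 19946/(-17576/27) = -185/162061 + 19946*(-27/17576) = -185/162061 - 269271/8788 = -43639953311/1424192068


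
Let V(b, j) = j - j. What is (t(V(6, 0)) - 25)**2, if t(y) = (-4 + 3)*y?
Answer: 625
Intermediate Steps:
V(b, j) = 0
t(y) = -y
(t(V(6, 0)) - 25)**2 = (-1*0 - 25)**2 = (0 - 25)**2 = (-25)**2 = 625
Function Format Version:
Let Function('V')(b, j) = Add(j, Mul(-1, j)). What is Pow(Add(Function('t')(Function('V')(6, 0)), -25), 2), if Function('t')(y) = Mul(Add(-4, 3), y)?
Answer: 625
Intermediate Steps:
Function('V')(b, j) = 0
Function('t')(y) = Mul(-1, y)
Pow(Add(Function('t')(Function('V')(6, 0)), -25), 2) = Pow(Add(Mul(-1, 0), -25), 2) = Pow(Add(0, -25), 2) = Pow(-25, 2) = 625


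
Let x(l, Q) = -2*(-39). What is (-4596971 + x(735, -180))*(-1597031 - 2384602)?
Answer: 18303140866269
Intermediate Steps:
x(l, Q) = 78
(-4596971 + x(735, -180))*(-1597031 - 2384602) = (-4596971 + 78)*(-1597031 - 2384602) = -4596893*(-3981633) = 18303140866269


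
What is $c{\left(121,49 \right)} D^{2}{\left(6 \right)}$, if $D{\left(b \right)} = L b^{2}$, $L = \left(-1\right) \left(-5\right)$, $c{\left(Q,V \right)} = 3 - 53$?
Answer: $-1620000$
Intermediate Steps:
$c{\left(Q,V \right)} = -50$ ($c{\left(Q,V \right)} = 3 - 53 = -50$)
$L = 5$
$D{\left(b \right)} = 5 b^{2}$
$c{\left(121,49 \right)} D^{2}{\left(6 \right)} = - 50 \left(5 \cdot 6^{2}\right)^{2} = - 50 \left(5 \cdot 36\right)^{2} = - 50 \cdot 180^{2} = \left(-50\right) 32400 = -1620000$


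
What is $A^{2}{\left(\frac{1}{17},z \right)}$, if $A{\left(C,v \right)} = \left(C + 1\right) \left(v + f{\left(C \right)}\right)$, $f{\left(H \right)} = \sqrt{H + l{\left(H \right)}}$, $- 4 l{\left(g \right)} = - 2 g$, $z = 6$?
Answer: $\frac{198774}{4913} + \frac{1944 \sqrt{102}}{4913} \approx 44.455$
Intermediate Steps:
$l{\left(g \right)} = \frac{g}{2}$ ($l{\left(g \right)} = - \frac{\left(-2\right) g}{4} = \frac{g}{2}$)
$f{\left(H \right)} = \frac{\sqrt{6} \sqrt{H}}{2}$ ($f{\left(H \right)} = \sqrt{H + \frac{H}{2}} = \sqrt{\frac{3 H}{2}} = \frac{\sqrt{6} \sqrt{H}}{2}$)
$A{\left(C,v \right)} = \left(1 + C\right) \left(v + \frac{\sqrt{6} \sqrt{C}}{2}\right)$ ($A{\left(C,v \right)} = \left(C + 1\right) \left(v + \frac{\sqrt{6} \sqrt{C}}{2}\right) = \left(1 + C\right) \left(v + \frac{\sqrt{6} \sqrt{C}}{2}\right)$)
$A^{2}{\left(\frac{1}{17},z \right)} = \left(6 + \frac{1}{17} \cdot 6 + \frac{\sqrt{6} \sqrt{\frac{1}{17}}}{2} + \frac{\sqrt{6} \left(\frac{1}{17}\right)^{\frac{3}{2}}}{2}\right)^{2} = \left(6 + \frac{1}{17} \cdot 6 + \frac{\sqrt{6}}{2 \sqrt{17}} + \frac{\sqrt{6}}{2 \cdot 17 \sqrt{17}}\right)^{2} = \left(6 + \frac{6}{17} + \frac{\sqrt{6} \frac{\sqrt{17}}{17}}{2} + \frac{\sqrt{6} \frac{\sqrt{17}}{289}}{2}\right)^{2} = \left(6 + \frac{6}{17} + \frac{\sqrt{102}}{34} + \frac{\sqrt{102}}{578}\right)^{2} = \left(\frac{108}{17} + \frac{9 \sqrt{102}}{289}\right)^{2}$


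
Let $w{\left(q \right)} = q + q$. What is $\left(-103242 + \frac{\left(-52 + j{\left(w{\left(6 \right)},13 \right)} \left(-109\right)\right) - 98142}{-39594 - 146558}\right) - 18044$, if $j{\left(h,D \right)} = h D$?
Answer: $- \frac{11288758137}{93076} \approx -1.2129 \cdot 10^{5}$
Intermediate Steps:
$w{\left(q \right)} = 2 q$
$j{\left(h,D \right)} = D h$
$\left(-103242 + \frac{\left(-52 + j{\left(w{\left(6 \right)},13 \right)} \left(-109\right)\right) - 98142}{-39594 - 146558}\right) - 18044 = \left(-103242 + \frac{\left(-52 + 13 \cdot 2 \cdot 6 \left(-109\right)\right) - 98142}{-39594 - 146558}\right) - 18044 = \left(-103242 + \frac{\left(-52 + 13 \cdot 12 \left(-109\right)\right) - 98142}{-186152}\right) - 18044 = \left(-103242 + \left(\left(-52 + 156 \left(-109\right)\right) - 98142\right) \left(- \frac{1}{186152}\right)\right) - 18044 = \left(-103242 + \left(\left(-52 - 17004\right) - 98142\right) \left(- \frac{1}{186152}\right)\right) - 18044 = \left(-103242 + \left(-17056 - 98142\right) \left(- \frac{1}{186152}\right)\right) - 18044 = \left(-103242 - - \frac{57599}{93076}\right) - 18044 = \left(-103242 + \frac{57599}{93076}\right) - 18044 = - \frac{9609294793}{93076} - 18044 = - \frac{11288758137}{93076}$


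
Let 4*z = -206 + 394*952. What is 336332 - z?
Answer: 485223/2 ≈ 2.4261e+5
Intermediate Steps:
z = 187441/2 (z = (-206 + 394*952)/4 = (-206 + 375088)/4 = (¼)*374882 = 187441/2 ≈ 93721.)
336332 - z = 336332 - 1*187441/2 = 336332 - 187441/2 = 485223/2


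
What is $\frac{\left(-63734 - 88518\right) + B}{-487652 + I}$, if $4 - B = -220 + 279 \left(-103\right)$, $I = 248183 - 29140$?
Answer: $\frac{123291}{268609} \approx 0.459$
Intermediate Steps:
$I = 219043$
$B = 28961$ ($B = 4 - \left(-220 + 279 \left(-103\right)\right) = 4 - \left(-220 - 28737\right) = 4 - -28957 = 4 + 28957 = 28961$)
$\frac{\left(-63734 - 88518\right) + B}{-487652 + I} = \frac{\left(-63734 - 88518\right) + 28961}{-487652 + 219043} = \frac{\left(-63734 - 88518\right) + 28961}{-268609} = \left(-152252 + 28961\right) \left(- \frac{1}{268609}\right) = \left(-123291\right) \left(- \frac{1}{268609}\right) = \frac{123291}{268609}$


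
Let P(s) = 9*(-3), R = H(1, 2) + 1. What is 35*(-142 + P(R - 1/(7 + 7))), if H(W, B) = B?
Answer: -5915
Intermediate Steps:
R = 3 (R = 2 + 1 = 3)
P(s) = -27
35*(-142 + P(R - 1/(7 + 7))) = 35*(-142 - 27) = 35*(-169) = -5915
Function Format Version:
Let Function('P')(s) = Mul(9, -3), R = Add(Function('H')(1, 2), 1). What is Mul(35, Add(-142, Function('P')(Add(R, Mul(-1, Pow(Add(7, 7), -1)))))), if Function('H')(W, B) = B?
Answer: -5915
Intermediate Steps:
R = 3 (R = Add(2, 1) = 3)
Function('P')(s) = -27
Mul(35, Add(-142, Function('P')(Add(R, Mul(-1, Pow(Add(7, 7), -1)))))) = Mul(35, Add(-142, -27)) = Mul(35, -169) = -5915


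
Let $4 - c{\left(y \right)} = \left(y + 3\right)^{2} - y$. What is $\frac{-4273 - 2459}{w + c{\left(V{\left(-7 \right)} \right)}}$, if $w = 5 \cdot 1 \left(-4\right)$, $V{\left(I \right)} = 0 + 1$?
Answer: $\frac{6732}{31} \approx 217.16$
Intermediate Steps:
$V{\left(I \right)} = 1$
$c{\left(y \right)} = 4 + y - \left(3 + y\right)^{2}$ ($c{\left(y \right)} = 4 - \left(\left(y + 3\right)^{2} - y\right) = 4 - \left(\left(3 + y\right)^{2} - y\right) = 4 + \left(y - \left(3 + y\right)^{2}\right) = 4 + y - \left(3 + y\right)^{2}$)
$w = -20$ ($w = 5 \left(-4\right) = -20$)
$\frac{-4273 - 2459}{w + c{\left(V{\left(-7 \right)} \right)}} = \frac{-4273 - 2459}{-20 + \left(4 + 1 - \left(3 + 1\right)^{2}\right)} = - \frac{6732}{-20 + \left(4 + 1 - 4^{2}\right)} = - \frac{6732}{-20 + \left(4 + 1 - 16\right)} = - \frac{6732}{-20 - 11} = - \frac{6732}{-31} = \left(-6732\right) \left(- \frac{1}{31}\right) = \frac{6732}{31}$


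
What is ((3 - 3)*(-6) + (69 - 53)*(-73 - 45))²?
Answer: 3564544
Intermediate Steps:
((3 - 3)*(-6) + (69 - 53)*(-73 - 45))² = (0*(-6) + 16*(-118))² = (0 - 1888)² = (-1888)² = 3564544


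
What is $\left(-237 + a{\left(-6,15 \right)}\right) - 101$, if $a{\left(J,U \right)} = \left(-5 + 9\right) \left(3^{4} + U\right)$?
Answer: $46$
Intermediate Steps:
$a{\left(J,U \right)} = 324 + 4 U$ ($a{\left(J,U \right)} = 4 \left(81 + U\right) = 324 + 4 U$)
$\left(-237 + a{\left(-6,15 \right)}\right) - 101 = \left(-237 + \left(324 + 4 \cdot 15\right)\right) - 101 = \left(-237 + \left(324 + 60\right)\right) + \left(-110 + 9\right) = \left(-237 + 384\right) - 101 = 147 - 101 = 46$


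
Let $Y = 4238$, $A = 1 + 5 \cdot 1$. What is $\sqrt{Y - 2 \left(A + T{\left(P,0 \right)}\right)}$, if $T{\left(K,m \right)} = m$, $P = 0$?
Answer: $\sqrt{4226} \approx 65.008$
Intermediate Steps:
$A = 6$ ($A = 1 + 5 = 6$)
$\sqrt{Y - 2 \left(A + T{\left(P,0 \right)}\right)} = \sqrt{4238 - 2 \left(6 + 0\right)} = \sqrt{4238 - 12} = \sqrt{4226}$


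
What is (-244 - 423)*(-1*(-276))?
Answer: -184092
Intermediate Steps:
(-244 - 423)*(-1*(-276)) = -667*276 = -184092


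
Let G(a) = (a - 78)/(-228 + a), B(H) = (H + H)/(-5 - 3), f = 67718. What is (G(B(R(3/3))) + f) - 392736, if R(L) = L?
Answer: -296741121/913 ≈ -3.2502e+5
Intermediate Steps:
B(H) = -H/4 (B(H) = (2*H)/(-8) = (2*H)*(-⅛) = -H/4)
G(a) = (-78 + a)/(-228 + a)
(G(B(R(3/3))) + f) - 392736 = ((-78 - 3/(4*3))/(-228 - 3/(4*3)) + 67718) - 392736 = ((-78 - ¼*1)/(-228 - ¼*1) + 67718) - 392736 = ((-78 - ¼)/(-228 - ¼) + 67718) - 392736 = (-313/4/(-913/4) + 67718) - 392736 = (-4/913*(-313/4) + 67718) - 392736 = (313/913 + 67718) - 392736 = 61826847/913 - 392736 = -296741121/913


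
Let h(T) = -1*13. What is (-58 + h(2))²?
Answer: 5041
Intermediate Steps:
h(T) = -13
(-58 + h(2))² = (-58 - 13)² = (-71)² = 5041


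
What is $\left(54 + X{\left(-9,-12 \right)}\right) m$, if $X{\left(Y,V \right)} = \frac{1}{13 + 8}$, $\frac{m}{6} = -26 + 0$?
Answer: $- \frac{59020}{7} \approx -8431.4$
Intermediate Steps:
$m = -156$ ($m = 6 \left(-26 + 0\right) = 6 \left(-26\right) = -156$)
$X{\left(Y,V \right)} = \frac{1}{21}$
$\left(54 + X{\left(-9,-12 \right)}\right) m = \left(54 + \frac{1}{21}\right) \left(-156\right) = \frac{1135}{21} \left(-156\right) = - \frac{59020}{7}$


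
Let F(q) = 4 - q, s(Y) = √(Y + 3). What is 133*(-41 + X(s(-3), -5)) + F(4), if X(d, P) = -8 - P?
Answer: -5852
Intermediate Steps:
s(Y) = √(3 + Y)
133*(-41 + X(s(-3), -5)) + F(4) = 133*(-41 + (-8 - 1*(-5))) + (4 - 1*4) = 133*(-41 + (-8 + 5)) + (4 - 4) = 133*(-41 - 3) + 0 = 133*(-44) + 0 = -5852 + 0 = -5852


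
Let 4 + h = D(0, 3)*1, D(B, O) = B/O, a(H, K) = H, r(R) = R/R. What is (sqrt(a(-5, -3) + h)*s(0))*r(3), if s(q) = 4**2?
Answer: 48*I ≈ 48.0*I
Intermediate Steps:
r(R) = 1
s(q) = 16
h = -4 (h = -4 + (0/3)*1 = -4 + (0*(1/3))*1 = -4 + 0*1 = -4 + 0 = -4)
(sqrt(a(-5, -3) + h)*s(0))*r(3) = (sqrt(-5 - 4)*16)*1 = (sqrt(-9)*16)*1 = ((3*I)*16)*1 = (48*I)*1 = 48*I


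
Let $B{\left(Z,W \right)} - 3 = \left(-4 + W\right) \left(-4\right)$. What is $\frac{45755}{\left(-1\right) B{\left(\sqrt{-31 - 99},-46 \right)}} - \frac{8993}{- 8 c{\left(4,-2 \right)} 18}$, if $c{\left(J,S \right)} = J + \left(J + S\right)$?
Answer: $- \frac{37706741}{175392} \approx -214.99$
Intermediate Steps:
$c{\left(J,S \right)} = S + 2 J$
$B{\left(Z,W \right)} = 19 - 4 W$ ($B{\left(Z,W \right)} = 3 + \left(-4 + W\right) \left(-4\right) = 3 - \left(-16 + 4 W\right) = 19 - 4 W$)
$\frac{45755}{\left(-1\right) B{\left(\sqrt{-31 - 99},-46 \right)}} - \frac{8993}{- 8 c{\left(4,-2 \right)} 18} = \frac{45755}{\left(-1\right) \left(19 - -184\right)} - \frac{8993}{- 8 \left(-2 + 2 \cdot 4\right) 18} = \frac{45755}{\left(-1\right) \left(19 + 184\right)} - \frac{8993}{- 8 \left(-2 + 8\right) 18} = \frac{45755}{\left(-1\right) 203} - \frac{8993}{\left(-8\right) 6 \cdot 18} = \frac{45755}{-203} - \frac{8993}{\left(-48\right) 18} = 45755 \left(- \frac{1}{203}\right) - \frac{8993}{-864} = - \frac{45755}{203} - - \frac{8993}{864} = - \frac{45755}{203} + \frac{8993}{864} = - \frac{37706741}{175392}$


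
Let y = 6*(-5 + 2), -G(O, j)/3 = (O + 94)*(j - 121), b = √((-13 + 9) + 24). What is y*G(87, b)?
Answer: -1182654 + 19548*√5 ≈ -1.1389e+6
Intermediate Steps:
b = 2*√5 (b = √(-4 + 24) = √20 = 2*√5 ≈ 4.4721)
G(O, j) = -3*(-121 + j)*(94 + O) (G(O, j) = -3*(O + 94)*(j - 121) = -3*(94 + O)*(-121 + j) = -3*(-121 + j)*(94 + O))
y = -18 (y = 6*(-3) = -18)
y*G(87, b) = -18*(34122 - 564*√5 + 363*87 - 3*87*2*√5) = -18*(34122 - 564*√5 + 31581 - 522*√5) = -18*(65703 - 1086*√5) = -1182654 + 19548*√5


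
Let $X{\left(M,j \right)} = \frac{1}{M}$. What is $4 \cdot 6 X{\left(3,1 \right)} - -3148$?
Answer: $3156$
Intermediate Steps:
$4 \cdot 6 X{\left(3,1 \right)} - -3148 = \frac{4 \cdot 6}{3} - -3148 = 24 \cdot \frac{1}{3} + 3148 = 8 + 3148 = 3156$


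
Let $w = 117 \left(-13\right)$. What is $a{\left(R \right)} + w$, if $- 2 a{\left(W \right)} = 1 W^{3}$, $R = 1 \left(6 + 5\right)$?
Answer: $- \frac{4373}{2} \approx -2186.5$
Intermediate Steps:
$R = 11$ ($R = 1 \cdot 11 = 11$)
$w = -1521$
$a{\left(W \right)} = - \frac{W^{3}}{2}$ ($a{\left(W \right)} = - \frac{1 W^{3}}{2} = - \frac{W^{3}}{2}$)
$a{\left(R \right)} + w = - \frac{11^{3}}{2} - 1521 = \left(- \frac{1}{2}\right) 1331 - 1521 = - \frac{1331}{2} - 1521 = - \frac{4373}{2}$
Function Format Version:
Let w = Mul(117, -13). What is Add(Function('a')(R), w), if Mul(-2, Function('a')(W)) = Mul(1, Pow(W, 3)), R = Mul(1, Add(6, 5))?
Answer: Rational(-4373, 2) ≈ -2186.5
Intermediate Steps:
R = 11 (R = Mul(1, 11) = 11)
w = -1521
Function('a')(W) = Mul(Rational(-1, 2), Pow(W, 3)) (Function('a')(W) = Mul(Rational(-1, 2), Mul(1, Pow(W, 3))) = Mul(Rational(-1, 2), Pow(W, 3)))
Add(Function('a')(R), w) = Add(Mul(Rational(-1, 2), Pow(11, 3)), -1521) = Add(Mul(Rational(-1, 2), 1331), -1521) = Add(Rational(-1331, 2), -1521) = Rational(-4373, 2)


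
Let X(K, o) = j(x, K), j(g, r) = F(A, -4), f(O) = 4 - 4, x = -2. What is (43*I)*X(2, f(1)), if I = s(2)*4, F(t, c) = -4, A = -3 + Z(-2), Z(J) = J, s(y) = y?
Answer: -1376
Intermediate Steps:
A = -5 (A = -3 - 2 = -5)
f(O) = 0
j(g, r) = -4
X(K, o) = -4
I = 8 (I = 2*4 = 8)
(43*I)*X(2, f(1)) = (43*8)*(-4) = 344*(-4) = -1376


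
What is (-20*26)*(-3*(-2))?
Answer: -3120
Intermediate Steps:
(-20*26)*(-3*(-2)) = -520*6 = -3120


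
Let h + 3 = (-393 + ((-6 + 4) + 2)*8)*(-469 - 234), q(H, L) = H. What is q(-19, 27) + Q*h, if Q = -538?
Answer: -148636507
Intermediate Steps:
h = 276276 (h = -3 + (-393 + ((-6 + 4) + 2)*8)*(-469 - 234) = -3 + (-393 + (-2 + 2)*8)*(-703) = -3 + (-393 + 0*8)*(-703) = -3 + (-393 + 0)*(-703) = -3 - 393*(-703) = -3 + 276279 = 276276)
q(-19, 27) + Q*h = -19 - 538*276276 = -19 - 148636488 = -148636507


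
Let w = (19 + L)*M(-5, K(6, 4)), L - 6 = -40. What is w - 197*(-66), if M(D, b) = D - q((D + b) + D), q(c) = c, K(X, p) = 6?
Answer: 13017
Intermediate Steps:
L = -34 (L = 6 - 40 = -34)
M(D, b) = -D - b (M(D, b) = D - ((D + b) + D) = D - (b + 2*D) = D + (-b - 2*D) = -D - b)
w = 15 (w = (19 - 34)*(-1*(-5) - 1*6) = -15*(5 - 6) = -15*(-1) = 15)
w - 197*(-66) = 15 - 197*(-66) = 15 + 13002 = 13017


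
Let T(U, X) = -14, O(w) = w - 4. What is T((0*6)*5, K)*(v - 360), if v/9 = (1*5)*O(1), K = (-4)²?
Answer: 6930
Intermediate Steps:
K = 16
O(w) = -4 + w
v = -135 (v = 9*((1*5)*(-4 + 1)) = 9*(5*(-3)) = 9*(-15) = -135)
T((0*6)*5, K)*(v - 360) = -14*(-135 - 360) = -14*(-495) = 6930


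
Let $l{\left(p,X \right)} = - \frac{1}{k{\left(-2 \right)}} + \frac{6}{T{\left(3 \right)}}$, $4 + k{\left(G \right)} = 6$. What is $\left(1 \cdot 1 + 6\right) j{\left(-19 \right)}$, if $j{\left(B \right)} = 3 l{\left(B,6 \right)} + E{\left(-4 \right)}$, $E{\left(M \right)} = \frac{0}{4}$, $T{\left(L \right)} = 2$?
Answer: $\frac{105}{2} \approx 52.5$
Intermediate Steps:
$E{\left(M \right)} = 0$ ($E{\left(M \right)} = 0 \cdot \frac{1}{4} = 0$)
$k{\left(G \right)} = 2$ ($k{\left(G \right)} = -4 + 6 = 2$)
$l{\left(p,X \right)} = \frac{5}{2}$ ($l{\left(p,X \right)} = - \frac{1}{2} + \frac{6}{2} = \left(-1\right) \frac{1}{2} + 6 \cdot \frac{1}{2} = - \frac{1}{2} + 3 = \frac{5}{2}$)
$j{\left(B \right)} = \frac{15}{2}$ ($j{\left(B \right)} = 3 \cdot \frac{5}{2} + 0 = \frac{15}{2} + 0 = \frac{15}{2}$)
$\left(1 \cdot 1 + 6\right) j{\left(-19 \right)} = \left(1 \cdot 1 + 6\right) \frac{15}{2} = \left(1 + 6\right) \frac{15}{2} = 7 \cdot \frac{15}{2} = \frac{105}{2}$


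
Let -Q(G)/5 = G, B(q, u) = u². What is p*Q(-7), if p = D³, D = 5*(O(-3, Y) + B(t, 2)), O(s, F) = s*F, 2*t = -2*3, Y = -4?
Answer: 17920000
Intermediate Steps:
t = -3 (t = (-2*3)/2 = (½)*(-6) = -3)
O(s, F) = F*s
Q(G) = -5*G
D = 80 (D = 5*(-4*(-3) + 2²) = 5*(12 + 4) = 5*16 = 80)
p = 512000 (p = 80³ = 512000)
p*Q(-7) = 512000*(-5*(-7)) = 512000*35 = 17920000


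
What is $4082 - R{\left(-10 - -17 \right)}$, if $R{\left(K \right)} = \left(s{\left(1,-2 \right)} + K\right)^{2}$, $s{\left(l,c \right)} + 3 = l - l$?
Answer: $4066$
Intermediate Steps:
$s{\left(l,c \right)} = -3$ ($s{\left(l,c \right)} = -3 + \left(l - l\right) = -3 + 0 = -3$)
$R{\left(K \right)} = \left(-3 + K\right)^{2}$
$4082 - R{\left(-10 - -17 \right)} = 4082 - \left(-3 - -7\right)^{2} = 4082 - \left(-3 + \left(-10 + 17\right)\right)^{2} = 4082 - \left(-3 + 7\right)^{2} = 4082 - 4^{2} = 4082 - 16 = 4066$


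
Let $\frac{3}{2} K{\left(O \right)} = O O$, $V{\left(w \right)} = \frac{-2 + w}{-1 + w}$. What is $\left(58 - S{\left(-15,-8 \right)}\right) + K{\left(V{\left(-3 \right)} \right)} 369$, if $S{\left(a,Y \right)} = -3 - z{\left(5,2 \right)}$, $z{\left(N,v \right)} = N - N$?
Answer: $\frac{3563}{8} \approx 445.38$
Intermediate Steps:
$z{\left(N,v \right)} = 0$
$S{\left(a,Y \right)} = -3$ ($S{\left(a,Y \right)} = -3 - 0 = -3 + 0 = -3$)
$V{\left(w \right)} = \frac{-2 + w}{-1 + w}$
$K{\left(O \right)} = \frac{2 O^{2}}{3}$ ($K{\left(O \right)} = \frac{2 O O}{3} = \frac{2 O^{2}}{3}$)
$\left(58 - S{\left(-15,-8 \right)}\right) + K{\left(V{\left(-3 \right)} \right)} 369 = \left(58 - -3\right) + \frac{2 \left(\frac{-2 - 3}{-1 - 3}\right)^{2}}{3} \cdot 369 = \left(58 + 3\right) + \frac{2 \left(\frac{1}{-4} \left(-5\right)\right)^{2}}{3} \cdot 369 = 61 + \frac{2 \left(\left(- \frac{1}{4}\right) \left(-5\right)\right)^{2}}{3} \cdot 369 = 61 + \frac{2 \left(\frac{5}{4}\right)^{2}}{3} \cdot 369 = 61 + \frac{2}{3} \cdot \frac{25}{16} \cdot 369 = 61 + \frac{25}{24} \cdot 369 = 61 + \frac{3075}{8} = \frac{3563}{8}$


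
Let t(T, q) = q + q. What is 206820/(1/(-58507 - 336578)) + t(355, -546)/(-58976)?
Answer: -1204754056696527/14744 ≈ -8.1711e+10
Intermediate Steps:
t(T, q) = 2*q
206820/(1/(-58507 - 336578)) + t(355, -546)/(-58976) = 206820/(1/(-58507 - 336578)) + (2*(-546))/(-58976) = 206820/(1/(-395085)) - 1092*(-1/58976) = 206820/(-1/395085) + 273/14744 = 206820*(-395085) + 273/14744 = -81711479700 + 273/14744 = -1204754056696527/14744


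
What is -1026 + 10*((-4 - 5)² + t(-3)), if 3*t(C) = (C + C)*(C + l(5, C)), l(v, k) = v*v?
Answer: -656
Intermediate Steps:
l(v, k) = v²
t(C) = 2*C*(25 + C)/3 (t(C) = ((C + C)*(C + 5²))/3 = ((2*C)*(C + 25))/3 = ((2*C)*(25 + C))/3 = (2*C*(25 + C))/3 = 2*C*(25 + C)/3)
-1026 + 10*((-4 - 5)² + t(-3)) = -1026 + 10*((-4 - 5)² + (⅔)*(-3)*(25 - 3)) = -1026 + 10*((-9)² + (⅔)*(-3)*22) = -1026 + 10*(81 - 44) = -1026 + 10*37 = -1026 + 370 = -656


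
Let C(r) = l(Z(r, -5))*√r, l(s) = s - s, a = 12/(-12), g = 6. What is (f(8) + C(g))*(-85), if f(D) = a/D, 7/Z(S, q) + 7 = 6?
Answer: 85/8 ≈ 10.625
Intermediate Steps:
Z(S, q) = -7 (Z(S, q) = 7/(-7 + 6) = 7/(-1) = 7*(-1) = -7)
a = -1 (a = 12*(-1/12) = -1)
l(s) = 0
C(r) = 0 (C(r) = 0*√r = 0)
f(D) = -1/D
(f(8) + C(g))*(-85) = (-1/8 + 0)*(-85) = (-1*⅛ + 0)*(-85) = (-⅛ + 0)*(-85) = -⅛*(-85) = 85/8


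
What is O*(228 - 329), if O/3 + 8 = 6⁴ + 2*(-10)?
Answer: -384204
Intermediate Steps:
O = 3804 (O = -24 + 3*(6⁴ + 2*(-10)) = -24 + 3*(1296 - 20) = -24 + 3*1276 = -24 + 3828 = 3804)
O*(228 - 329) = 3804*(228 - 329) = 3804*(-101) = -384204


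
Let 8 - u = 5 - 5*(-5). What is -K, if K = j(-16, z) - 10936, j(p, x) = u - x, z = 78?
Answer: 11036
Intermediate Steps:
u = -22 (u = 8 - (5 - 5*(-5)) = 8 - (5 + 25) = 8 - 1*30 = 8 - 30 = -22)
j(p, x) = -22 - x
K = -11036 (K = (-22 - 1*78) - 10936 = (-22 - 78) - 10936 = -100 - 10936 = -11036)
-K = -1*(-11036) = 11036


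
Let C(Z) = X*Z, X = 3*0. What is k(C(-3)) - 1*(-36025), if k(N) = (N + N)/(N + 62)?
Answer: 36025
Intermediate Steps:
X = 0
C(Z) = 0 (C(Z) = 0*Z = 0)
k(N) = 2*N/(62 + N) (k(N) = (2*N)/(62 + N) = 2*N/(62 + N))
k(C(-3)) - 1*(-36025) = 2*0/(62 + 0) - 1*(-36025) = 2*0/62 + 36025 = 2*0*(1/62) + 36025 = 0 + 36025 = 36025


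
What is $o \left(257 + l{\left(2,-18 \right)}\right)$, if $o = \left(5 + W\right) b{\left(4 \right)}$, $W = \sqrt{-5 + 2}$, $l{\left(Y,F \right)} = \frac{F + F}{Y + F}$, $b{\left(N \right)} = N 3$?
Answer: $15555 + 3111 i \sqrt{3} \approx 15555.0 + 5388.4 i$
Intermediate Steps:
$b{\left(N \right)} = 3 N$
$l{\left(Y,F \right)} = \frac{2 F}{F + Y}$
$W = i \sqrt{3}$ ($W = \sqrt{-3} = i \sqrt{3} \approx 1.732 i$)
$o = 60 + 12 i \sqrt{3}$ ($o = \left(5 + i \sqrt{3}\right) 3 \cdot 4 = \left(5 + i \sqrt{3}\right) 12 = 60 + 12 i \sqrt{3} \approx 60.0 + 20.785 i$)
$o \left(257 + l{\left(2,-18 \right)}\right) = \left(60 + 12 i \sqrt{3}\right) \left(257 + 2 \left(-18\right) \frac{1}{-18 + 2}\right) = \left(60 + 12 i \sqrt{3}\right) \left(257 + 2 \left(-18\right) \frac{1}{-16}\right) = \left(60 + 12 i \sqrt{3}\right) \left(257 + 2 \left(-18\right) \left(- \frac{1}{16}\right)\right) = \left(60 + 12 i \sqrt{3}\right) \left(257 + \frac{9}{4}\right) = \left(60 + 12 i \sqrt{3}\right) \frac{1037}{4} = 15555 + 3111 i \sqrt{3}$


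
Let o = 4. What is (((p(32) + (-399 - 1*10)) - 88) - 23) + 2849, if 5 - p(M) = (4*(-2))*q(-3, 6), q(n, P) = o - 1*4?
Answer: 2334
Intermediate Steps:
q(n, P) = 0 (q(n, P) = 4 - 1*4 = 4 - 4 = 0)
p(M) = 5 (p(M) = 5 - 4*(-2)*0 = 5 - (-8)*0 = 5 - 1*0 = 5 + 0 = 5)
(((p(32) + (-399 - 1*10)) - 88) - 23) + 2849 = (((5 + (-399 - 1*10)) - 88) - 23) + 2849 = (((5 + (-399 - 10)) - 88) - 23) + 2849 = (((5 - 409) - 88) - 23) + 2849 = ((-404 - 88) - 23) + 2849 = (-492 - 23) + 2849 = -515 + 2849 = 2334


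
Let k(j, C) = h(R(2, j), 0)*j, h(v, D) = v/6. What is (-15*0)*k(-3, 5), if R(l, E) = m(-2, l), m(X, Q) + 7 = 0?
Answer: 0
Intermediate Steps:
m(X, Q) = -7 (m(X, Q) = -7 + 0 = -7)
R(l, E) = -7
h(v, D) = v/6 (h(v, D) = v*(1/6) = v/6)
k(j, C) = -7*j/6 (k(j, C) = ((1/6)*(-7))*j = -7*j/6)
(-15*0)*k(-3, 5) = (-15*0)*(-7/6*(-3)) = 0*(7/2) = 0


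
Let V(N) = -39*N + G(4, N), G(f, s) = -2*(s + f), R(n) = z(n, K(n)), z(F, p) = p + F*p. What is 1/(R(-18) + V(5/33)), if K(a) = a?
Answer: 33/9629 ≈ 0.0034271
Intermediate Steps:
R(n) = n*(1 + n)
G(f, s) = -2*f - 2*s (G(f, s) = -2*(f + s) = -2*f - 2*s)
V(N) = -8 - 41*N (V(N) = -39*N + (-2*4 - 2*N) = -39*N + (-8 - 2*N) = -8 - 41*N)
1/(R(-18) + V(5/33)) = 1/(-18*(1 - 18) + (-8 - 205/33)) = 1/(-18*(-17) + (-8 - 205/33)) = 1/(306 + (-8 - 41*5/33)) = 1/(306 + (-8 - 205/33)) = 1/(306 - 469/33) = 1/(9629/33) = 33/9629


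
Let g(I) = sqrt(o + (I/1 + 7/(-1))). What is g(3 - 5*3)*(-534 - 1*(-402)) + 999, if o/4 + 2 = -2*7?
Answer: 999 - 132*I*sqrt(83) ≈ 999.0 - 1202.6*I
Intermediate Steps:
o = -64 (o = -8 + 4*(-2*7) = -8 + 4*(-14) = -8 - 56 = -64)
g(I) = sqrt(-71 + I) (g(I) = sqrt(-64 + (I/1 + 7/(-1))) = sqrt(-64 + (I*1 + 7*(-1))) = sqrt(-64 + (I - 7)) = sqrt(-64 + (-7 + I)) = sqrt(-71 + I))
g(3 - 5*3)*(-534 - 1*(-402)) + 999 = sqrt(-71 + (3 - 5*3))*(-534 - 1*(-402)) + 999 = sqrt(-71 + (3 - 15))*(-534 + 402) + 999 = sqrt(-71 - 12)*(-132) + 999 = sqrt(-83)*(-132) + 999 = (I*sqrt(83))*(-132) + 999 = -132*I*sqrt(83) + 999 = 999 - 132*I*sqrt(83)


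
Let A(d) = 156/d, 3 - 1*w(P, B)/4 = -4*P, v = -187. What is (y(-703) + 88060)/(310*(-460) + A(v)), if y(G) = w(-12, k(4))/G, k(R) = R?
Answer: -2894122330/4686612067 ≈ -0.61753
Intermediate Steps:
w(P, B) = 12 + 16*P (w(P, B) = 12 - (-16)*P = 12 + 16*P)
y(G) = -180/G (y(G) = (12 + 16*(-12))/G = (12 - 192)/G = -180/G)
(y(-703) + 88060)/(310*(-460) + A(v)) = (-180/(-703) + 88060)/(310*(-460) + 156/(-187)) = (-180*(-1/703) + 88060)/(-142600 + 156*(-1/187)) = (180/703 + 88060)/(-142600 - 156/187) = 61906360/(703*(-26666356/187)) = (61906360/703)*(-187/26666356) = -2894122330/4686612067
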